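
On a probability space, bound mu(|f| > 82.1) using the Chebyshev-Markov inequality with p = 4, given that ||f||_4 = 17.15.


Chebyshev/Markov inequality: mu(|f| > eps) <= (||f||_p / eps)^p
Step 1: ||f||_4 / eps = 17.15 / 82.1 = 0.208892
Step 2: Raise to power p = 4:
  (0.208892)^4 = 0.001904
Step 3: Therefore mu(|f| > 82.1) <= 0.001904


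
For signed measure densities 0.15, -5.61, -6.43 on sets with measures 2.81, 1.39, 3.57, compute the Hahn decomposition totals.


Step 1: Compute signed measure on each set:
  Set 1: 0.15 * 2.81 = 0.4215
  Set 2: -5.61 * 1.39 = -7.7979
  Set 3: -6.43 * 3.57 = -22.9551
Step 2: Total signed measure = (0.4215) + (-7.7979) + (-22.9551)
     = -30.3315
Step 3: Positive part mu+(X) = sum of positive contributions = 0.4215
Step 4: Negative part mu-(X) = |sum of negative contributions| = 30.753


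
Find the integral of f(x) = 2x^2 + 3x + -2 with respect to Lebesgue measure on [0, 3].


The Lebesgue integral of a Riemann-integrable function agrees with the Riemann integral.
Antiderivative F(x) = (2/3)x^3 + (3/2)x^2 + -2x
F(3) = (2/3)*3^3 + (3/2)*3^2 + -2*3
     = (2/3)*27 + (3/2)*9 + -2*3
     = 18 + 13.5 + -6
     = 25.5
F(0) = 0.0
Integral = F(3) - F(0) = 25.5 - 0.0 = 25.5


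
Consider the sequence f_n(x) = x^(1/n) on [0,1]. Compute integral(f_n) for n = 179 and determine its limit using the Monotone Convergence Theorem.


At n = 179: f_179(x) = x^(1/179).
Step 1: integral(x^(1/179), 0, 1) = [x^(1/179+1) / (1/179+1)] from 0 to 1
     = 1 / (1/179 + 1) = 1 / ((179+1)/179) = 179/(179+1)
     = 179/180 = 0.994444
Step 2: As n -> infinity, f_n(x) = x^(1/n) -> 1 for x in (0,1], and f_n is increasing in n.
By MCT, lim_n integral(f_n) = integral(lim_n f_n) = integral(1, 0, 1) = 1.
Step 3: Verify convergence: 179/180 = 0.994444 -> 1


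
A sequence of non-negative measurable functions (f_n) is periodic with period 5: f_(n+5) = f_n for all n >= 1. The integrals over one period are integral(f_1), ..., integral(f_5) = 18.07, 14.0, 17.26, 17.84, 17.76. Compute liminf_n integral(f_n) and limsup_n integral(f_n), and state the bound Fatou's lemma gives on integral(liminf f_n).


The sequence (integral(f_n)) is periodic with period 5, repeating the values 18.07, 14.0, 17.26, 17.84, 17.76 indefinitely.
Step 1: For a periodic sequence, every tail (a_m, a_(m+1), ...) contains all 5 period values infinitely often.
Step 2: Hence inf of every tail = min of the period values = min(18.07, 14.0, 17.26, 17.84, 17.76) = 14.
        liminf_n integral(f_n) = sup over m of (inf of tail from m) = 14.
Step 3: Similarly sup of every tail = max of the period values = 18.07.
        limsup_n integral(f_n) = 18.07.
Step 4: Fatou's lemma: integral(liminf_n f_n) <= liminf_n integral(f_n) = 14.
        So the integral of the pointwise liminf is at most 14.


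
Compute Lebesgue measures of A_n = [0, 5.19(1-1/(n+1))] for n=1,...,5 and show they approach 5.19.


By continuity of measure from below: if A_n increases to A, then m(A_n) -> m(A).
Here A = [0, 5.19], so m(A) = 5.19
Step 1: a_1 = 5.19*(1 - 1/2) = 2.595, m(A_1) = 2.595
Step 2: a_2 = 5.19*(1 - 1/3) = 3.46, m(A_2) = 3.46
Step 3: a_3 = 5.19*(1 - 1/4) = 3.8925, m(A_3) = 3.8925
Step 4: a_4 = 5.19*(1 - 1/5) = 4.152, m(A_4) = 4.152
Step 5: a_5 = 5.19*(1 - 1/6) = 4.325, m(A_5) = 4.325
Limit: m(A_n) -> m([0,5.19]) = 5.19


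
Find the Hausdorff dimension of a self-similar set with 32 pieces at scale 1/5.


For a self-similar set with N copies scaled by 1/r:
dim_H = log(N)/log(r) = log(32)/log(5)
= 3.465736/1.609438
= 2.153383


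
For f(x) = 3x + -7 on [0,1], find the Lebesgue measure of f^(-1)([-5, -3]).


f^(-1)([-5, -3]) = {x : -5 <= 3x + -7 <= -3}
Solving: (-5 - -7)/3 <= x <= (-3 - -7)/3
= [0.666667, 1.333333]
Intersecting with [0,1]: [0.666667, 1]
Measure = 1 - 0.666667 = 0.333333


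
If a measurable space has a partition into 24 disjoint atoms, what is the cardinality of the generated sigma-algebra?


Each element of the sigma-algebra is a union of some subset of the 24 atoms.
The number of such subsets is 2^24 = 16777216.


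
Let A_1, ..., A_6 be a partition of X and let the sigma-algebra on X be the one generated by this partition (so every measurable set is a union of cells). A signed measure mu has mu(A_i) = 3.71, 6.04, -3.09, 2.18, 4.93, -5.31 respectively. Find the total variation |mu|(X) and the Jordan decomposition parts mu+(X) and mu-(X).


Step 1: Every measurable set is a union of atoms (the cells / points), so a Hahn decomposition is
  obtained by grouping atoms by sign: P = union of atoms with mu > 0, N = union of the remaining atoms.
  Atoms in P (indices): 1, 2, 4, 5;  atoms in N (indices): 3, 6
  Positive values: 3.71, 6.04, 2.18, 4.93
  Negative values: -3.09, -5.31
Step 2: mu+(X) = mu(P) = sum of positive atom values = 16.86
Step 3: mu-(X) = -mu(N) = sum of |negative atom values| = 8.4
Step 4: |mu|(X) = mu+(X) + mu-(X) = 16.86 + 8.4 = 25.26


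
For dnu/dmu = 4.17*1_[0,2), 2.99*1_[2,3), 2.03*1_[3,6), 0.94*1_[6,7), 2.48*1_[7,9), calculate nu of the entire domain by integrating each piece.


Integrate each piece of the Radon-Nikodym derivative:
Step 1: integral_0^2 4.17 dx = 4.17*(2-0) = 4.17*2 = 8.34
Step 2: integral_2^3 2.99 dx = 2.99*(3-2) = 2.99*1 = 2.99
Step 3: integral_3^6 2.03 dx = 2.03*(6-3) = 2.03*3 = 6.09
Step 4: integral_6^7 0.94 dx = 0.94*(7-6) = 0.94*1 = 0.94
Step 5: integral_7^9 2.48 dx = 2.48*(9-7) = 2.48*2 = 4.96
Total: 8.34 + 2.99 + 6.09 + 0.94 + 4.96 = 23.32


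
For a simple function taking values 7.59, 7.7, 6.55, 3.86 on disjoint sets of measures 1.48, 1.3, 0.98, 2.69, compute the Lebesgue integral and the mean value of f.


Step 1: Integral = sum(value_i * measure_i)
= 7.59*1.48 + 7.7*1.3 + 6.55*0.98 + 3.86*2.69
= 11.2332 + 10.01 + 6.419 + 10.3834
= 38.0456
Step 2: Total measure of domain = 1.48 + 1.3 + 0.98 + 2.69 = 6.45
Step 3: Average value = 38.0456 / 6.45 = 5.898543


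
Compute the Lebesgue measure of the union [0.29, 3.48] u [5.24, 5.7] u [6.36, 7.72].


For pairwise disjoint intervals, m(union) = sum of lengths.
= (3.48 - 0.29) + (5.7 - 5.24) + (7.72 - 6.36)
= 3.19 + 0.46 + 1.36
= 5.01


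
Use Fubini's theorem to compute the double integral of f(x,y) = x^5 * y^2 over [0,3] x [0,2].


By Fubini's theorem, the double integral factors as a product of single integrals:
Step 1: integral_0^3 x^5 dx = [x^6/6] from 0 to 3
     = 3^6/6 = 121.5
Step 2: integral_0^2 y^2 dy = [y^3/3] from 0 to 2
     = 2^3/3 = 2.666667
Step 3: Double integral = 121.5 * 2.666667 = 324


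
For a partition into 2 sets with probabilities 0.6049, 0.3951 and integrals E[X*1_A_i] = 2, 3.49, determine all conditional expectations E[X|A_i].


For each cell A_i: E[X|A_i] = E[X*1_A_i] / P(A_i)
Step 1: E[X|A_1] = 2 / 0.6049 = 3.306332
Step 2: E[X|A_2] = 3.49 / 0.3951 = 8.833207
Verification: E[X] = sum E[X*1_A_i] = 2 + 3.49 = 5.49


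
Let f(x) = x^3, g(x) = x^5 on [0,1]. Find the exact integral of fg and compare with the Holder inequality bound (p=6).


Step 1: Exact integral of f*g = integral(x^8, 0, 1) = 1/9
     = 0.111111
Step 2: Holder bound with p=6, q=1.2:
  ||f||_p = (integral x^18 dx)^(1/6) = (1/19)^(1/6) = 0.612173
  ||g||_q = (integral x^6 dx)^(1/1.2) = (1/7)^(1/1.2) = 0.197584
Step 3: Holder bound = ||f||_p * ||g||_q = 0.612173 * 0.197584 = 0.120956
Verification: 0.111111 <= 0.120956 (Holder holds)


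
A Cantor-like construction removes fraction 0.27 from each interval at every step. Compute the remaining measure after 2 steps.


Step 1: At each step, fraction remaining = 1 - 0.27 = 0.73
Step 2: After 2 steps, measure = (0.73)^2
Step 3: Computing the power step by step:
  After step 1: 0.73
  After step 2: 0.5329
Result = 0.5329


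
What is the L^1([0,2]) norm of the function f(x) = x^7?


Step 1: ||f||_1 = (integral_0^2 |x^7|^1 dx)^(1/1)
     = (integral_0^2 x^7 dx)^(1/1)
Step 2: integral_0^2 x^7 dx = [x^8/(8)] from 0 to 2 = 2^8/8
     = 256/8 = 32
Step 3: ||f||_1 = (32)^(1/1) = 32


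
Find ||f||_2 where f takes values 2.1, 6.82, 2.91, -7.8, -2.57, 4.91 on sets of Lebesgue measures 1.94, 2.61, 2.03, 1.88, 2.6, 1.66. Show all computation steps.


Step 1: Compute |f_i|^2 for each value:
  |2.1|^2 = 4.41
  |6.82|^2 = 46.5124
  |2.91|^2 = 8.4681
  |-7.8|^2 = 60.84
  |-2.57|^2 = 6.6049
  |4.91|^2 = 24.1081
Step 2: Multiply by measures and sum:
  4.41 * 1.94 = 8.5554
  46.5124 * 2.61 = 121.397364
  8.4681 * 2.03 = 17.190243
  60.84 * 1.88 = 114.3792
  6.6049 * 2.6 = 17.17274
  24.1081 * 1.66 = 40.019446
Sum = 8.5554 + 121.397364 + 17.190243 + 114.3792 + 17.17274 + 40.019446 = 318.714393
Step 3: Take the p-th root:
||f||_2 = (318.714393)^(1/2) = 17.852574


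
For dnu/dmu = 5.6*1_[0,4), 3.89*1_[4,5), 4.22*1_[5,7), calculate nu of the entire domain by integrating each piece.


Integrate each piece of the Radon-Nikodym derivative:
Step 1: integral_0^4 5.6 dx = 5.6*(4-0) = 5.6*4 = 22.4
Step 2: integral_4^5 3.89 dx = 3.89*(5-4) = 3.89*1 = 3.89
Step 3: integral_5^7 4.22 dx = 4.22*(7-5) = 4.22*2 = 8.44
Total: 22.4 + 3.89 + 8.44 = 34.73


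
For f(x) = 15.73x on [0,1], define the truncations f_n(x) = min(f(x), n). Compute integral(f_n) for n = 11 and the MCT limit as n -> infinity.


f(x) = 15.73x on [0,1]; f_n(x) = min(15.73x, n). At n = 11:
Step 1: f(x) reaches 11 at x = 11/15.73 = 0.699301
Step 2: integral(f_11) = integral(15.73x, 0, 0.699301) + integral(11, 0.699301, 1)
       = 15.73*0.699301^2/2 + 11*(1 - 0.699301)
       = 3.846154 + 3.307692
       = 7.153846
Step 3: As n -> infinity, f_n increases to f, so by MCT integral(f_n) -> integral(f) = 15.73/2 = 7.865.
Convergence: integral(f_11) = 7.153846 -> 7.865 as n -> infinity


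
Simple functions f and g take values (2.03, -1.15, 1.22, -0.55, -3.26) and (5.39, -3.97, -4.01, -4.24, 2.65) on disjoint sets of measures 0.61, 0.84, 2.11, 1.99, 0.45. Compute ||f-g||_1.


Step 1: Compute differences f_i - g_i:
  2.03 - 5.39 = -3.36
  -1.15 - -3.97 = 2.82
  1.22 - -4.01 = 5.23
  -0.55 - -4.24 = 3.69
  -3.26 - 2.65 = -5.91
Step 2: Compute |diff|^1 * measure for each set:
  |-3.36|^1 * 0.61 = 3.36 * 0.61 = 2.0496
  |2.82|^1 * 0.84 = 2.82 * 0.84 = 2.3688
  |5.23|^1 * 2.11 = 5.23 * 2.11 = 11.0353
  |3.69|^1 * 1.99 = 3.69 * 1.99 = 7.3431
  |-5.91|^1 * 0.45 = 5.91 * 0.45 = 2.6595
Step 3: Sum = 25.4563
Step 4: ||f-g||_1 = (25.4563)^(1/1) = 25.4563


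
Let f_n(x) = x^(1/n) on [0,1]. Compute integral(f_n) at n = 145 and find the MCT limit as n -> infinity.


At n = 145: f_145(x) = x^(1/145).
Step 1: integral(x^(1/145), 0, 1) = [x^(1/145+1) / (1/145+1)] from 0 to 1
     = 1 / (1/145 + 1) = 1 / ((145+1)/145) = 145/(145+1)
     = 145/146 = 0.993151
Step 2: As n -> infinity, f_n(x) = x^(1/n) -> 1 for x in (0,1], and f_n is increasing in n.
By MCT, lim_n integral(f_n) = integral(lim_n f_n) = integral(1, 0, 1) = 1.
Step 3: Verify convergence: 145/146 = 0.993151 -> 1


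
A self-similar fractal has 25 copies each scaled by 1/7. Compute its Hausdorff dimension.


For a self-similar set with N copies scaled by 1/r:
dim_H = log(N)/log(r) = log(25)/log(7)
= 3.218876/1.94591
= 1.654175


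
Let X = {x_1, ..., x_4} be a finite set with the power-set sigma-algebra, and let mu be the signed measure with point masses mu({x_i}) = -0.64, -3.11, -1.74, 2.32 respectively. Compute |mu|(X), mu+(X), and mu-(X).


Step 1: Every measurable set is a union of atoms (the cells / points), so a Hahn decomposition is
  obtained by grouping atoms by sign: P = union of atoms with mu > 0, N = union of the remaining atoms.
  Atoms in P (indices): 4;  atoms in N (indices): 1, 2, 3
  Positive values: 2.32
  Negative values: -0.64, -3.11, -1.74
Step 2: mu+(X) = mu(P) = sum of positive atom values = 2.32
Step 3: mu-(X) = -mu(N) = sum of |negative atom values| = 5.49
Step 4: |mu|(X) = mu+(X) + mu-(X) = 2.32 + 5.49 = 7.81


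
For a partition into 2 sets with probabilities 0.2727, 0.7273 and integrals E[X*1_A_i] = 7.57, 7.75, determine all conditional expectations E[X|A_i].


For each cell A_i: E[X|A_i] = E[X*1_A_i] / P(A_i)
Step 1: E[X|A_1] = 7.57 / 0.2727 = 27.759443
Step 2: E[X|A_2] = 7.75 / 0.7273 = 10.65585
Verification: E[X] = sum E[X*1_A_i] = 7.57 + 7.75 = 15.32


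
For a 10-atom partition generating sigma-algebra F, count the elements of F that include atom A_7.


Each element of F is a union of some subset S of the 10 atoms.
The element contains A_7 iff A_7 is in S.
So we count subsets S of {A_1,...,A_10} with A_7 in S: choose freely among the other 9 atoms.
Count = 2^(10-1) = 2^9 = 512.


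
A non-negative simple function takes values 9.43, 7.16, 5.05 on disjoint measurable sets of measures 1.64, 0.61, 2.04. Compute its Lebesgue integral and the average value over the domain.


Step 1: Integral = sum(value_i * measure_i)
= 9.43*1.64 + 7.16*0.61 + 5.05*2.04
= 15.4652 + 4.3676 + 10.302
= 30.1348
Step 2: Total measure of domain = 1.64 + 0.61 + 2.04 = 4.29
Step 3: Average value = 30.1348 / 4.29 = 7.024429


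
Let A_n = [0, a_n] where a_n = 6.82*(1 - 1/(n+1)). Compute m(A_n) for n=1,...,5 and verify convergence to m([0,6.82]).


By continuity of measure from below: if A_n increases to A, then m(A_n) -> m(A).
Here A = [0, 6.82], so m(A) = 6.82
Step 1: a_1 = 6.82*(1 - 1/2) = 3.41, m(A_1) = 3.41
Step 2: a_2 = 6.82*(1 - 1/3) = 4.5467, m(A_2) = 4.5467
Step 3: a_3 = 6.82*(1 - 1/4) = 5.115, m(A_3) = 5.115
Step 4: a_4 = 6.82*(1 - 1/5) = 5.456, m(A_4) = 5.456
Step 5: a_5 = 6.82*(1 - 1/6) = 5.6833, m(A_5) = 5.6833
Limit: m(A_n) -> m([0,6.82]) = 6.82


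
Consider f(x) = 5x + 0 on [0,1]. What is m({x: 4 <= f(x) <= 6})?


f^(-1)([4, 6]) = {x : 4 <= 5x + 0 <= 6}
Solving: (4 - 0)/5 <= x <= (6 - 0)/5
= [0.8, 1.2]
Intersecting with [0,1]: [0.8, 1]
Measure = 1 - 0.8 = 0.2


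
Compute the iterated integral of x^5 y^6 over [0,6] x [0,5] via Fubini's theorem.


By Fubini's theorem, the double integral factors as a product of single integrals:
Step 1: integral_0^6 x^5 dx = [x^6/6] from 0 to 6
     = 6^6/6 = 7776
Step 2: integral_0^5 y^6 dy = [y^7/7] from 0 to 5
     = 5^7/7 = 11160.714286
Step 3: Double integral = 7776 * 11160.714286 = 8.678571e+07


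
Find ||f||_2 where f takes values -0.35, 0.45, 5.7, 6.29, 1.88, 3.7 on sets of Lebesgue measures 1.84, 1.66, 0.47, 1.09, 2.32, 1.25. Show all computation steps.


Step 1: Compute |f_i|^2 for each value:
  |-0.35|^2 = 0.1225
  |0.45|^2 = 0.2025
  |5.7|^2 = 32.49
  |6.29|^2 = 39.5641
  |1.88|^2 = 3.5344
  |3.7|^2 = 13.69
Step 2: Multiply by measures and sum:
  0.1225 * 1.84 = 0.2254
  0.2025 * 1.66 = 0.33615
  32.49 * 0.47 = 15.2703
  39.5641 * 1.09 = 43.124869
  3.5344 * 2.32 = 8.199808
  13.69 * 1.25 = 17.1125
Sum = 0.2254 + 0.33615 + 15.2703 + 43.124869 + 8.199808 + 17.1125 = 84.269027
Step 3: Take the p-th root:
||f||_2 = (84.269027)^(1/2) = 9.179816


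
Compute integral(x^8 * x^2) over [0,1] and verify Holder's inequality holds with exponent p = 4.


Step 1: Exact integral of f*g = integral(x^10, 0, 1) = 1/11
     = 0.090909
Step 2: Holder bound with p=4, q=1.333333:
  ||f||_p = (integral x^32 dx)^(1/4) = (1/33)^(1/4) = 0.417226
  ||g||_q = (integral x^2.666667 dx)^(1/1.333333) = (1/3.666667)^(1/1.333333) = 0.377395
Step 3: Holder bound = ||f||_p * ||g||_q = 0.417226 * 0.377395 = 0.157459
Verification: 0.090909 <= 0.157459 (Holder holds)


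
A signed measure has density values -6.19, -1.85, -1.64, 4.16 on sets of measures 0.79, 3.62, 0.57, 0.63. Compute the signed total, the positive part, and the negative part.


Step 1: Compute signed measure on each set:
  Set 1: -6.19 * 0.79 = -4.8901
  Set 2: -1.85 * 3.62 = -6.697
  Set 3: -1.64 * 0.57 = -0.9348
  Set 4: 4.16 * 0.63 = 2.6208
Step 2: Total signed measure = (-4.8901) + (-6.697) + (-0.9348) + (2.6208)
     = -9.9011
Step 3: Positive part mu+(X) = sum of positive contributions = 2.6208
Step 4: Negative part mu-(X) = |sum of negative contributions| = 12.5219


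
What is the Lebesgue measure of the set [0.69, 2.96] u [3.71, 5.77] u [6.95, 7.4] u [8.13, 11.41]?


For pairwise disjoint intervals, m(union) = sum of lengths.
= (2.96 - 0.69) + (5.77 - 3.71) + (7.4 - 6.95) + (11.41 - 8.13)
= 2.27 + 2.06 + 0.45 + 3.28
= 8.06


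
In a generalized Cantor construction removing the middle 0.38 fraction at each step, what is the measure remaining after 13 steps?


Step 1: At each step, fraction remaining = 1 - 0.38 = 0.62
Step 2: After 13 steps, measure = (0.62)^13
Result = 0.002


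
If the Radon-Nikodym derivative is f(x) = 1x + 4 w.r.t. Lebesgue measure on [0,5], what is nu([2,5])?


nu(A) = integral_A (dnu/dmu) dmu = integral_2^5 (1x + 4) dx
Step 1: Antiderivative F(x) = (1/2)x^2 + 4x
Step 2: F(5) = (1/2)*5^2 + 4*5 = 12.5 + 20 = 32.5
Step 3: F(2) = (1/2)*2^2 + 4*2 = 2 + 8 = 10
Step 4: nu([2,5]) = F(5) - F(2) = 32.5 - 10 = 22.5


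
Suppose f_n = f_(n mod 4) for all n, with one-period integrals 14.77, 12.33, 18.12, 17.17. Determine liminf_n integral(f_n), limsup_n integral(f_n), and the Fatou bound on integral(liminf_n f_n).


The sequence (integral(f_n)) is periodic with period 4, repeating the values 14.77, 12.33, 18.12, 17.17 indefinitely.
Step 1: For a periodic sequence, every tail (a_m, a_(m+1), ...) contains all 4 period values infinitely often.
Step 2: Hence inf of every tail = min of the period values = min(14.77, 12.33, 18.12, 17.17) = 12.33.
        liminf_n integral(f_n) = sup over m of (inf of tail from m) = 12.33.
Step 3: Similarly sup of every tail = max of the period values = 18.12.
        limsup_n integral(f_n) = 18.12.
Step 4: Fatou's lemma: integral(liminf_n f_n) <= liminf_n integral(f_n) = 12.33.
        So the integral of the pointwise liminf is at most 12.33.


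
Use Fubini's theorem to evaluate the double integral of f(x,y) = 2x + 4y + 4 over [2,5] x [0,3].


By Fubini, integrate in x first, then y.
Step 1: Fix y, integrate over x in [2,5]:
  integral(2x + 4y + 4, x=2..5)
  = 2*(5^2 - 2^2)/2 + (4y + 4)*(5 - 2)
  = 21 + (4y + 4)*3
  = 21 + 12y + 12
  = 33 + 12y
Step 2: Integrate over y in [0,3]:
  integral(33 + 12y, y=0..3)
  = 33*3 + 12*(3^2 - 0^2)/2
  = 99 + 54
  = 153


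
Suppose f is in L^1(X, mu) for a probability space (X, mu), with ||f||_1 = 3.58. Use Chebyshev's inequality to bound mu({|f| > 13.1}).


Chebyshev/Markov inequality: mu(|f| > eps) <= (||f||_p / eps)^p
Step 1: ||f||_1 / eps = 3.58 / 13.1 = 0.273282
Step 2: Raise to power p = 1:
  (0.273282)^1 = 0.273282
Step 3: Therefore mu(|f| > 13.1) <= 0.273282


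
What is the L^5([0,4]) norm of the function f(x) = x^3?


Step 1: ||f||_5 = (integral_0^4 |x^3|^5 dx)^(1/5)
     = (integral_0^4 x^15 dx)^(1/5)
Step 2: integral_0^4 x^15 dx = [x^16/(16)] from 0 to 4 = 4^16/16
     = 4294967296/16 = 2.684355e+08
Step 3: ||f||_5 = (2.684355e+08)^(1/5) = 48.50293


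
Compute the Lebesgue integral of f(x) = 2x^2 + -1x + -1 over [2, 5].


The Lebesgue integral of a Riemann-integrable function agrees with the Riemann integral.
Antiderivative F(x) = (2/3)x^3 + (-1/2)x^2 + -1x
F(5) = (2/3)*5^3 + (-1/2)*5^2 + -1*5
     = (2/3)*125 + (-1/2)*25 + -1*5
     = 83.333333 + -12.5 + -5
     = 65.833333
F(2) = 1.333333
Integral = F(5) - F(2) = 65.833333 - 1.333333 = 64.5


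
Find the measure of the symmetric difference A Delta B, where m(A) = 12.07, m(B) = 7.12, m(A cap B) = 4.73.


m(A Delta B) = m(A) + m(B) - 2*m(A n B)
= 12.07 + 7.12 - 2*4.73
= 12.07 + 7.12 - 9.46
= 9.73


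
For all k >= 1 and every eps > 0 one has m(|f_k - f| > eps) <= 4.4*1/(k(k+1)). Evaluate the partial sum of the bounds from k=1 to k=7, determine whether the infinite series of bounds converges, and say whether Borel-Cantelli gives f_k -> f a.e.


Step 1: List the terms 4.4*1/(k(k+1)) for k = 1 to 7:
  k=1: 2.2
  k=2: 0.733333
  k=3: 0.366667
  k=4: 0.22
  k=5: 0.146667
  k=6: 0.104762
  k=7: 0.078571
Step 2: Partial sum = 2.2 + 0.733333 + 0.366667 + 0.22 + 0.146667 + 0.104762 + 0.078571
     = 3.85
Step 3: The full series sum_(k>=1) 4.4*1/(k(k+1)) converges (telescoping series sum 1/(k(k+1)) = 1; a constant multiple of a convergent series converges).
Step 4: Fix eps > 0. Since sum_k m(|f_k - f| > eps) < infinity, the Borel-Cantelli lemma gives
        m(limsup_k {|f_k - f| > eps}) = 0, i.e. for a.e. x, |f_k(x) - f(x)| <= eps for all large k.
        Applying this with eps = 1/j for j = 1, 2, ... and intersecting the countably many full-measure sets,
        for a.e. x we get limsup_k |f_k(x) - f(x)| <= 1/j for every j, hence f_k -> f almost everywhere.
Conclusion: series converges; Borel-Cantelli yields f_k -> f a.e.


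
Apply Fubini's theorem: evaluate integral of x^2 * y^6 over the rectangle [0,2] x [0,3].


By Fubini's theorem, the double integral factors as a product of single integrals:
Step 1: integral_0^2 x^2 dx = [x^3/3] from 0 to 2
     = 2^3/3 = 2.666667
Step 2: integral_0^3 y^6 dy = [y^7/7] from 0 to 3
     = 3^7/7 = 312.428571
Step 3: Double integral = 2.666667 * 312.428571 = 833.142857


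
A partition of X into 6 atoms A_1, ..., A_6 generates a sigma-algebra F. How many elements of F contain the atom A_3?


Each element of F is a union of some subset S of the 6 atoms.
The element contains A_3 iff A_3 is in S.
So we count subsets S of {A_1,...,A_6} with A_3 in S: choose freely among the other 5 atoms.
Count = 2^(6-1) = 2^5 = 32.


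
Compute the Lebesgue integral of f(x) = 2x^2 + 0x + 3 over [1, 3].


The Lebesgue integral of a Riemann-integrable function agrees with the Riemann integral.
Antiderivative F(x) = (2/3)x^3 + (0/2)x^2 + 3x
F(3) = (2/3)*3^3 + (0/2)*3^2 + 3*3
     = (2/3)*27 + (0/2)*9 + 3*3
     = 18 + 0.0 + 9
     = 27
F(1) = 3.666667
Integral = F(3) - F(1) = 27 - 3.666667 = 23.333333


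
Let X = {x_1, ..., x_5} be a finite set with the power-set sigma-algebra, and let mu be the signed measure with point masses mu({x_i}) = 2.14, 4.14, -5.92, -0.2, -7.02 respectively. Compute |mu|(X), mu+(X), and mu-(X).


Step 1: Every measurable set is a union of atoms (the cells / points), so a Hahn decomposition is
  obtained by grouping atoms by sign: P = union of atoms with mu > 0, N = union of the remaining atoms.
  Atoms in P (indices): 1, 2;  atoms in N (indices): 3, 4, 5
  Positive values: 2.14, 4.14
  Negative values: -5.92, -0.2, -7.02
Step 2: mu+(X) = mu(P) = sum of positive atom values = 6.28
Step 3: mu-(X) = -mu(N) = sum of |negative atom values| = 13.14
Step 4: |mu|(X) = mu+(X) + mu-(X) = 6.28 + 13.14 = 19.42


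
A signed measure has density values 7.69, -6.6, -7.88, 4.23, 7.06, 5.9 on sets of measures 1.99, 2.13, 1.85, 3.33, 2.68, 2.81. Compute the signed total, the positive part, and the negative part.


Step 1: Compute signed measure on each set:
  Set 1: 7.69 * 1.99 = 15.3031
  Set 2: -6.6 * 2.13 = -14.058
  Set 3: -7.88 * 1.85 = -14.578
  Set 4: 4.23 * 3.33 = 14.0859
  Set 5: 7.06 * 2.68 = 18.9208
  Set 6: 5.9 * 2.81 = 16.579
Step 2: Total signed measure = (15.3031) + (-14.058) + (-14.578) + (14.0859) + (18.9208) + (16.579)
     = 36.2528
Step 3: Positive part mu+(X) = sum of positive contributions = 64.8888
Step 4: Negative part mu-(X) = |sum of negative contributions| = 28.636


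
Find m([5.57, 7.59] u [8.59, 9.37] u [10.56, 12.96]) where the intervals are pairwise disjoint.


For pairwise disjoint intervals, m(union) = sum of lengths.
= (7.59 - 5.57) + (9.37 - 8.59) + (12.96 - 10.56)
= 2.02 + 0.78 + 2.4
= 5.2


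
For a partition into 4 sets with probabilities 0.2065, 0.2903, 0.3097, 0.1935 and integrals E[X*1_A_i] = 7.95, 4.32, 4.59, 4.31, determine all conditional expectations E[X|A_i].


For each cell A_i: E[X|A_i] = E[X*1_A_i] / P(A_i)
Step 1: E[X|A_1] = 7.95 / 0.2065 = 38.498789
Step 2: E[X|A_2] = 4.32 / 0.2903 = 14.881157
Step 3: E[X|A_3] = 4.59 / 0.3097 = 14.820794
Step 4: E[X|A_4] = 4.31 / 0.1935 = 22.273902
Verification: E[X] = sum E[X*1_A_i] = 7.95 + 4.32 + 4.59 + 4.31 = 21.17


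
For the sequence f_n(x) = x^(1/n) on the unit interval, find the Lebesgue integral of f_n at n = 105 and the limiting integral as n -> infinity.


At n = 105: f_105(x) = x^(1/105).
Step 1: integral(x^(1/105), 0, 1) = [x^(1/105+1) / (1/105+1)] from 0 to 1
     = 1 / (1/105 + 1) = 1 / ((105+1)/105) = 105/(105+1)
     = 105/106 = 0.990566
Step 2: As n -> infinity, f_n(x) = x^(1/n) -> 1 for x in (0,1], and f_n is increasing in n.
By MCT, lim_n integral(f_n) = integral(lim_n f_n) = integral(1, 0, 1) = 1.
Step 3: Verify convergence: 105/106 = 0.990566 -> 1


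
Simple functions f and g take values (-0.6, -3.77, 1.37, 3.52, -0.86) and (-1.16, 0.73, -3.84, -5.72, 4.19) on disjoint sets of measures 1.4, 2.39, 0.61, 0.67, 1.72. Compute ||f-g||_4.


Step 1: Compute differences f_i - g_i:
  -0.6 - -1.16 = 0.56
  -3.77 - 0.73 = -4.5
  1.37 - -3.84 = 5.21
  3.52 - -5.72 = 9.24
  -0.86 - 4.19 = -5.05
Step 2: Compute |diff|^4 * measure for each set:
  |0.56|^4 * 1.4 = 0.098345 * 1.4 = 0.137683
  |-4.5|^4 * 2.39 = 410.0625 * 2.39 = 980.049375
  |5.21|^4 * 0.61 = 736.802165 * 0.61 = 449.449321
  |9.24|^4 * 0.67 = 7289.334582 * 0.67 = 4883.85417
  |-5.05|^4 * 1.72 = 650.377506 * 1.72 = 1118.649311
Step 3: Sum = 7432.139859
Step 4: ||f-g||_4 = (7432.139859)^(1/4) = 9.284926


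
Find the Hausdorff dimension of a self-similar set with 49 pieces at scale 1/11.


For a self-similar set with N copies scaled by 1/r:
dim_H = log(N)/log(r) = log(49)/log(11)
= 3.89182/2.397895
= 1.623015


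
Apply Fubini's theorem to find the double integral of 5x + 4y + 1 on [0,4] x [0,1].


By Fubini, integrate in x first, then y.
Step 1: Fix y, integrate over x in [0,4]:
  integral(5x + 4y + 1, x=0..4)
  = 5*(4^2 - 0^2)/2 + (4y + 1)*(4 - 0)
  = 40 + (4y + 1)*4
  = 40 + 16y + 4
  = 44 + 16y
Step 2: Integrate over y in [0,1]:
  integral(44 + 16y, y=0..1)
  = 44*1 + 16*(1^2 - 0^2)/2
  = 44 + 8
  = 52


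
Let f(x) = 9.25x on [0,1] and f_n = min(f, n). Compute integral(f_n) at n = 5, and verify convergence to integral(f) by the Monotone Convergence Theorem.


f(x) = 9.25x on [0,1]; f_n(x) = min(9.25x, n). At n = 5:
Step 1: f(x) reaches 5 at x = 5/9.25 = 0.540541
Step 2: integral(f_5) = integral(9.25x, 0, 0.540541) + integral(5, 0.540541, 1)
       = 9.25*0.540541^2/2 + 5*(1 - 0.540541)
       = 1.351351 + 2.297297
       = 3.648649
Step 3: As n -> infinity, f_n increases to f, so by MCT integral(f_n) -> integral(f) = 9.25/2 = 4.625.
Convergence: integral(f_5) = 3.648649 -> 4.625 as n -> infinity


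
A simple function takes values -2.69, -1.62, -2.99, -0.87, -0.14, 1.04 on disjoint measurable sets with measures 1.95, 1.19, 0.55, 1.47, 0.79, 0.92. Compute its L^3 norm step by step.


Step 1: Compute |f_i|^3 for each value:
  |-2.69|^3 = 19.465109
  |-1.62|^3 = 4.251528
  |-2.99|^3 = 26.730899
  |-0.87|^3 = 0.658503
  |-0.14|^3 = 0.002744
  |1.04|^3 = 1.124864
Step 2: Multiply by measures and sum:
  19.465109 * 1.95 = 37.956963
  4.251528 * 1.19 = 5.059318
  26.730899 * 0.55 = 14.701994
  0.658503 * 1.47 = 0.967999
  0.002744 * 0.79 = 0.002168
  1.124864 * 0.92 = 1.034875
Sum = 37.956963 + 5.059318 + 14.701994 + 0.967999 + 0.002168 + 1.034875 = 59.723317
Step 3: Take the p-th root:
||f||_3 = (59.723317)^(1/3) = 3.908841


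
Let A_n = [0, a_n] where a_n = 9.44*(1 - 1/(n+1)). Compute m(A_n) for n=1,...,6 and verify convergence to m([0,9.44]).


By continuity of measure from below: if A_n increases to A, then m(A_n) -> m(A).
Here A = [0, 9.44], so m(A) = 9.44
Step 1: a_1 = 9.44*(1 - 1/2) = 4.72, m(A_1) = 4.72
Step 2: a_2 = 9.44*(1 - 1/3) = 6.2933, m(A_2) = 6.2933
Step 3: a_3 = 9.44*(1 - 1/4) = 7.08, m(A_3) = 7.08
Step 4: a_4 = 9.44*(1 - 1/5) = 7.552, m(A_4) = 7.552
Step 5: a_5 = 9.44*(1 - 1/6) = 7.8667, m(A_5) = 7.8667
Step 6: a_6 = 9.44*(1 - 1/7) = 8.0914, m(A_6) = 8.0914
Limit: m(A_n) -> m([0,9.44]) = 9.44


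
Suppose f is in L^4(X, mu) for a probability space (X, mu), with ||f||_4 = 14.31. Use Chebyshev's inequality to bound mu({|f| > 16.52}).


Chebyshev/Markov inequality: mu(|f| > eps) <= (||f||_p / eps)^p
Step 1: ||f||_4 / eps = 14.31 / 16.52 = 0.866223
Step 2: Raise to power p = 4:
  (0.866223)^4 = 0.563013
Step 3: Therefore mu(|f| > 16.52) <= 0.563013


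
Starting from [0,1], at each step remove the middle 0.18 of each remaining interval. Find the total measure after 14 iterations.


Step 1: At each step, fraction remaining = 1 - 0.18 = 0.82
Step 2: After 14 steps, measure = (0.82)^14
Result = 0.062143


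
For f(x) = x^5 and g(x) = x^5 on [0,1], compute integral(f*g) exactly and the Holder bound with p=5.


Step 1: Exact integral of f*g = integral(x^10, 0, 1) = 1/11
     = 0.090909
Step 2: Holder bound with p=5, q=1.25:
  ||f||_p = (integral x^25 dx)^(1/5) = (1/26)^(1/5) = 0.521201
  ||g||_q = (integral x^6.25 dx)^(1/1.25) = (1/7.25)^(1/1.25) = 0.204989
Step 3: Holder bound = ||f||_p * ||g||_q = 0.521201 * 0.204989 = 0.10684
Verification: 0.090909 <= 0.10684 (Holder holds)


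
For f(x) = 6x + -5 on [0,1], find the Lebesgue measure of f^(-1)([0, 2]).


f^(-1)([0, 2]) = {x : 0 <= 6x + -5 <= 2}
Solving: (0 - -5)/6 <= x <= (2 - -5)/6
= [0.833333, 1.166667]
Intersecting with [0,1]: [0.833333, 1]
Measure = 1 - 0.833333 = 0.166667


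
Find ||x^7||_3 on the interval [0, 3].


Step 1: ||f||_3 = (integral_0^3 |x^7|^3 dx)^(1/3)
     = (integral_0^3 x^21 dx)^(1/3)
Step 2: integral_0^3 x^21 dx = [x^22/(22)] from 0 to 3 = 3^22/22
     = 31381059609/22 = 1.426412e+09
Step 3: ||f||_3 = (1.426412e+09)^(1/3) = 1125.680063


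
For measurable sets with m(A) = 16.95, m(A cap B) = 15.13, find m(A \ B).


m(A \ B) = m(A) - m(A n B)
= 16.95 - 15.13
= 1.82


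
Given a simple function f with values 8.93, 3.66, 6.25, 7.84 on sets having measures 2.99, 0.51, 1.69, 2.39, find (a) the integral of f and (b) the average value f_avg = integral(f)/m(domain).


Step 1: Integral = sum(value_i * measure_i)
= 8.93*2.99 + 3.66*0.51 + 6.25*1.69 + 7.84*2.39
= 26.7007 + 1.8666 + 10.5625 + 18.7376
= 57.8674
Step 2: Total measure of domain = 2.99 + 0.51 + 1.69 + 2.39 = 7.58
Step 3: Average value = 57.8674 / 7.58 = 7.634222


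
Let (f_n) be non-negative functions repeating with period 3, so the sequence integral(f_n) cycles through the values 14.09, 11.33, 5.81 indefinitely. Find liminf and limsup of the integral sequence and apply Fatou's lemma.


The sequence (integral(f_n)) is periodic with period 3, repeating the values 14.09, 11.33, 5.81 indefinitely.
Step 1: For a periodic sequence, every tail (a_m, a_(m+1), ...) contains all 3 period values infinitely often.
Step 2: Hence inf of every tail = min of the period values = min(14.09, 11.33, 5.81) = 5.81.
        liminf_n integral(f_n) = sup over m of (inf of tail from m) = 5.81.
Step 3: Similarly sup of every tail = max of the period values = 14.09.
        limsup_n integral(f_n) = 14.09.
Step 4: Fatou's lemma: integral(liminf_n f_n) <= liminf_n integral(f_n) = 5.81.
        So the integral of the pointwise liminf is at most 5.81.


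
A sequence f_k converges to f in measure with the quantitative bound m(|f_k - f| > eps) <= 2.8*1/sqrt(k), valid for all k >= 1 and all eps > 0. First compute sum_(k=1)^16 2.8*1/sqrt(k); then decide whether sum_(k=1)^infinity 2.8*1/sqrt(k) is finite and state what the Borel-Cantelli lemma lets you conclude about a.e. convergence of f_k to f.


Step 1: List the terms 2.8*1/sqrt(k) for k = 1 to 16:
  k=1: 2.8
  k=2: 1.979899
  k=3: 1.616581
  k=4: 1.4
  k=5: 1.252198
  k=6: 1.143095
  k=7: 1.058301
  k=8: 0.989949
  k=9: 0.933333
  k=10: 0.885438
  k=11: 0.844232
  k=12: 0.80829
  k=13: 0.77658
  k=14: 0.748331
  k=15: 0.722957
  k=16: 0.7
Step 2: Partial sum = 2.8 + 1.979899 + 1.616581 + 1.4 + 1.252198 + 1.143095 + 1.058301 + 0.989949 + 0.933333 + 0.885438 + 0.844232 + 0.80829 + 0.77658 + 0.748331 + 0.722957 + 0.7
     = 18.659185
Step 3: The full series sum_(k>=1) 2.8*1/sqrt(k) diverges (p-series with p = 1/2 <= 1; a nonzero constant multiple of a divergent series diverges).
Step 4: The (first) Borel-Cantelli lemma requires a summable sequence of measures, so it does not apply here;
        from this bound alone no conclusion about a.e. convergence can be drawn (convergence in measure still
        gives an a.e.-convergent subsequence, but not a.e. convergence of the whole sequence).
Conclusion: series diverges; Borel-Cantelli is inconclusive about a.e. convergence of f_k.


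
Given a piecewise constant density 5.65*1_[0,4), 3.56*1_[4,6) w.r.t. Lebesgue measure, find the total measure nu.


Integrate each piece of the Radon-Nikodym derivative:
Step 1: integral_0^4 5.65 dx = 5.65*(4-0) = 5.65*4 = 22.6
Step 2: integral_4^6 3.56 dx = 3.56*(6-4) = 3.56*2 = 7.12
Total: 22.6 + 7.12 = 29.72


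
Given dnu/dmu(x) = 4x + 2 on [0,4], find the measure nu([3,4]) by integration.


nu(A) = integral_A (dnu/dmu) dmu = integral_3^4 (4x + 2) dx
Step 1: Antiderivative F(x) = (4/2)x^2 + 2x
Step 2: F(4) = (4/2)*4^2 + 2*4 = 32 + 8 = 40
Step 3: F(3) = (4/2)*3^2 + 2*3 = 18 + 6 = 24
Step 4: nu([3,4]) = F(4) - F(3) = 40 - 24 = 16


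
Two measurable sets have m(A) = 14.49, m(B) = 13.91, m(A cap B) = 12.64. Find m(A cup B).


By inclusion-exclusion: m(A u B) = m(A) + m(B) - m(A n B)
= 14.49 + 13.91 - 12.64
= 15.76


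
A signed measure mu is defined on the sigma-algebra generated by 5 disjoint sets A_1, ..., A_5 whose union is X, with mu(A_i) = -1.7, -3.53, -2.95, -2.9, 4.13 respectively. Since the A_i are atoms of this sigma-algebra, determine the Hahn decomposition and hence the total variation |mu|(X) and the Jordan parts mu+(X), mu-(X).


Step 1: Every measurable set is a union of atoms (the cells / points), so a Hahn decomposition is
  obtained by grouping atoms by sign: P = union of atoms with mu > 0, N = union of the remaining atoms.
  Atoms in P (indices): 5;  atoms in N (indices): 1, 2, 3, 4
  Positive values: 4.13
  Negative values: -1.7, -3.53, -2.95, -2.9
Step 2: mu+(X) = mu(P) = sum of positive atom values = 4.13
Step 3: mu-(X) = -mu(N) = sum of |negative atom values| = 11.08
Step 4: |mu|(X) = mu+(X) + mu-(X) = 4.13 + 11.08 = 15.21


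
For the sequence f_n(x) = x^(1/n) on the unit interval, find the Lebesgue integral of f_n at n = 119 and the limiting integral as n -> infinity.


At n = 119: f_119(x) = x^(1/119).
Step 1: integral(x^(1/119), 0, 1) = [x^(1/119+1) / (1/119+1)] from 0 to 1
     = 1 / (1/119 + 1) = 1 / ((119+1)/119) = 119/(119+1)
     = 119/120 = 0.991667
Step 2: As n -> infinity, f_n(x) = x^(1/n) -> 1 for x in (0,1], and f_n is increasing in n.
By MCT, lim_n integral(f_n) = integral(lim_n f_n) = integral(1, 0, 1) = 1.
Step 3: Verify convergence: 119/120 = 0.991667 -> 1


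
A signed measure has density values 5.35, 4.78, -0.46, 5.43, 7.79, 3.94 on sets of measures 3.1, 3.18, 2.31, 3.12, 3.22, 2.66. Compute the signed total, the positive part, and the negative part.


Step 1: Compute signed measure on each set:
  Set 1: 5.35 * 3.1 = 16.585
  Set 2: 4.78 * 3.18 = 15.2004
  Set 3: -0.46 * 2.31 = -1.0626
  Set 4: 5.43 * 3.12 = 16.9416
  Set 5: 7.79 * 3.22 = 25.0838
  Set 6: 3.94 * 2.66 = 10.4804
Step 2: Total signed measure = (16.585) + (15.2004) + (-1.0626) + (16.9416) + (25.0838) + (10.4804)
     = 83.2286
Step 3: Positive part mu+(X) = sum of positive contributions = 84.2912
Step 4: Negative part mu-(X) = |sum of negative contributions| = 1.0626


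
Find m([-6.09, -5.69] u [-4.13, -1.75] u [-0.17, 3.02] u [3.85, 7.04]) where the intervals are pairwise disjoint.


For pairwise disjoint intervals, m(union) = sum of lengths.
= (-5.69 - -6.09) + (-1.75 - -4.13) + (3.02 - -0.17) + (7.04 - 3.85)
= 0.4 + 2.38 + 3.19 + 3.19
= 9.16


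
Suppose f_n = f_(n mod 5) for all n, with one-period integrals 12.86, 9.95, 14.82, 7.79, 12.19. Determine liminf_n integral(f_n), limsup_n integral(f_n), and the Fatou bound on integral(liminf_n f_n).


The sequence (integral(f_n)) is periodic with period 5, repeating the values 12.86, 9.95, 14.82, 7.79, 12.19 indefinitely.
Step 1: For a periodic sequence, every tail (a_m, a_(m+1), ...) contains all 5 period values infinitely often.
Step 2: Hence inf of every tail = min of the period values = min(12.86, 9.95, 14.82, 7.79, 12.19) = 7.79.
        liminf_n integral(f_n) = sup over m of (inf of tail from m) = 7.79.
Step 3: Similarly sup of every tail = max of the period values = 14.82.
        limsup_n integral(f_n) = 14.82.
Step 4: Fatou's lemma: integral(liminf_n f_n) <= liminf_n integral(f_n) = 7.79.
        So the integral of the pointwise liminf is at most 7.79.


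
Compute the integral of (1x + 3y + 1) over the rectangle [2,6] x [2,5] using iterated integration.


By Fubini, integrate in x first, then y.
Step 1: Fix y, integrate over x in [2,6]:
  integral(1x + 3y + 1, x=2..6)
  = 1*(6^2 - 2^2)/2 + (3y + 1)*(6 - 2)
  = 16 + (3y + 1)*4
  = 16 + 12y + 4
  = 20 + 12y
Step 2: Integrate over y in [2,5]:
  integral(20 + 12y, y=2..5)
  = 20*3 + 12*(5^2 - 2^2)/2
  = 60 + 126
  = 186


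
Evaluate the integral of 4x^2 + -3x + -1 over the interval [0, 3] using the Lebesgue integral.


The Lebesgue integral of a Riemann-integrable function agrees with the Riemann integral.
Antiderivative F(x) = (4/3)x^3 + (-3/2)x^2 + -1x
F(3) = (4/3)*3^3 + (-3/2)*3^2 + -1*3
     = (4/3)*27 + (-3/2)*9 + -1*3
     = 36 + -13.5 + -3
     = 19.5
F(0) = 0.0
Integral = F(3) - F(0) = 19.5 - 0.0 = 19.5


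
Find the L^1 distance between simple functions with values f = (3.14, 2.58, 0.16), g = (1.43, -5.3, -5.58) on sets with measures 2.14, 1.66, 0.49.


Step 1: Compute differences f_i - g_i:
  3.14 - 1.43 = 1.71
  2.58 - -5.3 = 7.88
  0.16 - -5.58 = 5.74
Step 2: Compute |diff|^1 * measure for each set:
  |1.71|^1 * 2.14 = 1.71 * 2.14 = 3.6594
  |7.88|^1 * 1.66 = 7.88 * 1.66 = 13.0808
  |5.74|^1 * 0.49 = 5.74 * 0.49 = 2.8126
Step 3: Sum = 19.5528
Step 4: ||f-g||_1 = (19.5528)^(1/1) = 19.5528


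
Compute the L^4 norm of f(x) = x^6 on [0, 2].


Step 1: ||f||_4 = (integral_0^2 |x^6|^4 dx)^(1/4)
     = (integral_0^2 x^24 dx)^(1/4)
Step 2: integral_0^2 x^24 dx = [x^25/(25)] from 0 to 2 = 2^25/25
     = 33554432/25 = 1.342177e+06
Step 3: ||f||_4 = (1.342177e+06)^(1/4) = 34.037094


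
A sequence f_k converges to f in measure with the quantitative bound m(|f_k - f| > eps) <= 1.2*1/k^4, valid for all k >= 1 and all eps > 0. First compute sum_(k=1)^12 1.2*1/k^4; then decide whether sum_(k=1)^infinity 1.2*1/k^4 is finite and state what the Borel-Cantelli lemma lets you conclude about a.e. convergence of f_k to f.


Step 1: List the terms 1.2*1/k^4 for k = 1 to 12:
  k=1: 1.2
  k=2: 0.075
  k=3: 0.014815
  k=4: 0.004687
  k=5: 0.00192
  k=6: 9.259259e-04
  k=7: 4.997918e-04
  k=8: 2.929687e-04
  k=9: 1.828989e-04
  k=10: 1.200000e-04
  k=11: 8.196161e-05
  k=12: 5.787037e-05
Step 2: Partial sum = 1.2 + 0.075 + 0.014815 + 0.004687 + 0.00192 + 9.259259e-04 + 4.997918e-04 + 2.929687e-04 + 1.828989e-04 + 1.200000e-04 + 8.196161e-05 + 5.787037e-05
     = 1.298584
Step 3: The full series sum_(k>=1) 1.2*1/k^4 converges (p-series with p = 4 > 1; a constant multiple of a convergent series converges).
Step 4: Fix eps > 0. Since sum_k m(|f_k - f| > eps) < infinity, the Borel-Cantelli lemma gives
        m(limsup_k {|f_k - f| > eps}) = 0, i.e. for a.e. x, |f_k(x) - f(x)| <= eps for all large k.
        Applying this with eps = 1/j for j = 1, 2, ... and intersecting the countably many full-measure sets,
        for a.e. x we get limsup_k |f_k(x) - f(x)| <= 1/j for every j, hence f_k -> f almost everywhere.
Conclusion: series converges; Borel-Cantelli yields f_k -> f a.e.


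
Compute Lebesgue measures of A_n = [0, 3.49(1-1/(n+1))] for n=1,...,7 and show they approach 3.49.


By continuity of measure from below: if A_n increases to A, then m(A_n) -> m(A).
Here A = [0, 3.49], so m(A) = 3.49
Step 1: a_1 = 3.49*(1 - 1/2) = 1.745, m(A_1) = 1.745
Step 2: a_2 = 3.49*(1 - 1/3) = 2.3267, m(A_2) = 2.3267
Step 3: a_3 = 3.49*(1 - 1/4) = 2.6175, m(A_3) = 2.6175
Step 4: a_4 = 3.49*(1 - 1/5) = 2.792, m(A_4) = 2.792
Step 5: a_5 = 3.49*(1 - 1/6) = 2.9083, m(A_5) = 2.9083
Step 6: a_6 = 3.49*(1 - 1/7) = 2.9914, m(A_6) = 2.9914
Step 7: a_7 = 3.49*(1 - 1/8) = 3.0537, m(A_7) = 3.0537
Limit: m(A_n) -> m([0,3.49]) = 3.49


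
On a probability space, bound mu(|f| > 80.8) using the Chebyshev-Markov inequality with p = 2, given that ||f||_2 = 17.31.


Chebyshev/Markov inequality: mu(|f| > eps) <= (||f||_p / eps)^p
Step 1: ||f||_2 / eps = 17.31 / 80.8 = 0.214233
Step 2: Raise to power p = 2:
  (0.214233)^2 = 0.045896
Step 3: Therefore mu(|f| > 80.8) <= 0.045896
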